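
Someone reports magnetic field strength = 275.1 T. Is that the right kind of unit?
No

magnetic field strength has SI base units: A / m
T does NOT reduce to A / m; a valid unit for magnetic field strength would be e.g. A/m.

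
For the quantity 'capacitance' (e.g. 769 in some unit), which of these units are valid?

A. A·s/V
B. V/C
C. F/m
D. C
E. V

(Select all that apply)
A

capacitance has SI base units: A^2 * s^4 / (kg * m^2)

Checking each option against A^2 * s^4 / (kg * m^2):
  A. A·s/V: ✓ matches
  B. V/C: ✗ does not match
  C. F/m: ✗ does not match
  D. C: ✗ does not match
  E. V: ✗ does not match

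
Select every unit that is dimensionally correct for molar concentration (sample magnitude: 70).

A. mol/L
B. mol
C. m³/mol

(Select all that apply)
A

molar concentration has SI base units: mol / m^3

Checking each option against mol / m^3:
  A. mol/L: ✓ matches
  B. mol: ✗ does not match
  C. m³/mol: ✗ does not match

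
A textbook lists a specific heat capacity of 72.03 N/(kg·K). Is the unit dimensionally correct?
No

specific heat capacity has SI base units: m^2 / (s^2 * K)
N/(kg·K) does NOT reduce to m^2 / (s^2 * K); a valid unit for specific heat capacity would be e.g. J/(kg·K).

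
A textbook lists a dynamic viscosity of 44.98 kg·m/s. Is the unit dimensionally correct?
No

dynamic viscosity has SI base units: kg / (m * s)
kg·m/s does NOT reduce to kg / (m * s); a valid unit for dynamic viscosity would be e.g. Pa·s.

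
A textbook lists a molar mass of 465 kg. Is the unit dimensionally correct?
No

molar mass has SI base units: kg / mol
kg does NOT reduce to kg / mol; a valid unit for molar mass would be e.g. kg/mol.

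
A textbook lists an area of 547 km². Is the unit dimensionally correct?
Yes

area has SI base units: m^2
km² reduces to the same SI base units, so it is a valid unit for area.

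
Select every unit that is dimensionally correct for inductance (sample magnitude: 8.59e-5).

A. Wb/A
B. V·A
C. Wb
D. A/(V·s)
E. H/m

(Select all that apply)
A

inductance has SI base units: kg * m^2 / (A^2 * s^2)

Checking each option against kg * m^2 / (A^2 * s^2):
  A. Wb/A: ✓ matches
  B. V·A: ✗ does not match
  C. Wb: ✗ does not match
  D. A/(V·s): ✗ does not match
  E. H/m: ✗ does not match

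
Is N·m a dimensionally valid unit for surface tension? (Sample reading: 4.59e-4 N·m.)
No

surface tension has SI base units: kg / s^2
N·m does NOT reduce to kg / s^2; a valid unit for surface tension would be e.g. N/m.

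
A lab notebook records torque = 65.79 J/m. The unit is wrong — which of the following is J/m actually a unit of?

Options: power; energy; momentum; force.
force

torque should have units dimensionally equivalent to kg * m^2 / s^2 (e.g. N·m).
The given unit 'J/m' reduces to kg * m / s^2. Of the listed options, that is the dimensionality of force.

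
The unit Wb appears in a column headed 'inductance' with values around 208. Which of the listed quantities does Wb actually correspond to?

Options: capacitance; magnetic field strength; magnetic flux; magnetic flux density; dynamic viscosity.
magnetic flux

inductance should have units dimensionally equivalent to kg * m^2 / (A^2 * s^2) (e.g. H).
The given unit 'Wb' reduces to kg * m^2 / (A * s^2). Of the listed options, that is the dimensionality of magnetic flux.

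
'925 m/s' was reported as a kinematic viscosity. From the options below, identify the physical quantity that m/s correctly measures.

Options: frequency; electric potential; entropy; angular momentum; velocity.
velocity

kinematic viscosity should have units dimensionally equivalent to m^2 / s (e.g. m²/s).
The given unit 'm/s' reduces to m / s. Of the listed options, that is the dimensionality of velocity.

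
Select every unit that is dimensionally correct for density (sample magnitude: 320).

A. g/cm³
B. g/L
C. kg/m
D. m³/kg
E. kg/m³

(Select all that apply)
A, B, E

density has SI base units: kg / m^3

Checking each option against kg / m^3:
  A. g/cm³: ✓ matches
  B. g/L: ✓ matches
  C. kg/m: ✗ does not match
  D. m³/kg: ✗ does not match
  E. kg/m³: ✓ matches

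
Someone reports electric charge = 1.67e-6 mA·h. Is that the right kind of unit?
Yes

electric charge has SI base units: A * s
mA·h reduces to the same SI base units, so it is a valid unit for electric charge.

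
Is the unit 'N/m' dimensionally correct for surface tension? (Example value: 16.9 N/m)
Yes

surface tension has SI base units: kg / s^2
N/m reduces to the same SI base units, so it is a valid unit for surface tension.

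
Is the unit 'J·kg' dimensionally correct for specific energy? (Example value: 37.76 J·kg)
No

specific energy has SI base units: m^2 / s^2
J·kg does NOT reduce to m^2 / s^2; a valid unit for specific energy would be e.g. J/kg.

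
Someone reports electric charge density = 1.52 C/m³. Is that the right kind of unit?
Yes

electric charge density has SI base units: A * s / m^3
C/m³ reduces to the same SI base units, so it is a valid unit for electric charge density.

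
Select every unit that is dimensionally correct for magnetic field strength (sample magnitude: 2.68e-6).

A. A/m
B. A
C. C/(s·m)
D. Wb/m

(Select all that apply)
A, C

magnetic field strength has SI base units: A / m

Checking each option against A / m:
  A. A/m: ✓ matches
  B. A: ✗ does not match
  C. C/(s·m): ✓ matches
  D. Wb/m: ✗ does not match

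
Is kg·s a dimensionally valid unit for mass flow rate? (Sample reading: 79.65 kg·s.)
No

mass flow rate has SI base units: kg / s
kg·s does NOT reduce to kg / s; a valid unit for mass flow rate would be e.g. kg/s.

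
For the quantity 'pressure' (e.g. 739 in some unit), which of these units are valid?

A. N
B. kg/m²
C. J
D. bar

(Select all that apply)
D

pressure has SI base units: kg / (m * s^2)

Checking each option against kg / (m * s^2):
  A. N: ✗ does not match
  B. kg/m²: ✗ does not match
  C. J: ✗ does not match
  D. bar: ✓ matches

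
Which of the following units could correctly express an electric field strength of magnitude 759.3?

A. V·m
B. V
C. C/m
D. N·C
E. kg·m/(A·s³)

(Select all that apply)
E

electric field strength has SI base units: kg * m / (A * s^3)

Checking each option against kg * m / (A * s^3):
  A. V·m: ✗ does not match
  B. V: ✗ does not match
  C. C/m: ✗ does not match
  D. N·C: ✗ does not match
  E. kg·m/(A·s³): ✓ matches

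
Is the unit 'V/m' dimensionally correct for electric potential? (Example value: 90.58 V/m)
No

electric potential has SI base units: kg * m^2 / (A * s^3)
V/m does NOT reduce to kg * m^2 / (A * s^3); a valid unit for electric potential would be e.g. V.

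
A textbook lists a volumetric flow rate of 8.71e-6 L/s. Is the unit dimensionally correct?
Yes

volumetric flow rate has SI base units: m^3 / s
L/s reduces to the same SI base units, so it is a valid unit for volumetric flow rate.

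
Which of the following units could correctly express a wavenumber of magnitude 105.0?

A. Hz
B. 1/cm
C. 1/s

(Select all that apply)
B

wavenumber has SI base units: 1 / m

Checking each option against 1 / m:
  A. Hz: ✗ does not match
  B. 1/cm: ✓ matches
  C. 1/s: ✗ does not match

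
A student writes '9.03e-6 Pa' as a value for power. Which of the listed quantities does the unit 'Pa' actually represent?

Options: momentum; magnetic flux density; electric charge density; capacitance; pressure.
pressure

power should have units dimensionally equivalent to kg * m^2 / s^3 (e.g. W).
The given unit 'Pa' reduces to kg / (m * s^2). Of the listed options, that is the dimensionality of pressure.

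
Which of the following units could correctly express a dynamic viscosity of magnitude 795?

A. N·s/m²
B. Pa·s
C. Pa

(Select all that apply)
A, B

dynamic viscosity has SI base units: kg / (m * s)

Checking each option against kg / (m * s):
  A. N·s/m²: ✓ matches
  B. Pa·s: ✓ matches
  C. Pa: ✗ does not match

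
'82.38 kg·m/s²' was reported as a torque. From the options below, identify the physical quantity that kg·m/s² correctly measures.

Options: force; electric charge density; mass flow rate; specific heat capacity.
force

torque should have units dimensionally equivalent to kg * m^2 / s^2 (e.g. N·m).
The given unit 'kg·m/s²' reduces to kg * m / s^2. Of the listed options, that is the dimensionality of force.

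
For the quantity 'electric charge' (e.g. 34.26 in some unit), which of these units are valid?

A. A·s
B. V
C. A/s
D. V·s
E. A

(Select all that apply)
A

electric charge has SI base units: A * s

Checking each option against A * s:
  A. A·s: ✓ matches
  B. V: ✗ does not match
  C. A/s: ✗ does not match
  D. V·s: ✗ does not match
  E. A: ✗ does not match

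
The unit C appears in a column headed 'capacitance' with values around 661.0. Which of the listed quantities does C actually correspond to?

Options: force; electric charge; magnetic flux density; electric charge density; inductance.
electric charge

capacitance should have units dimensionally equivalent to A^2 * s^4 / (kg * m^2) (e.g. F).
The given unit 'C' reduces to A * s. Of the listed options, that is the dimensionality of electric charge.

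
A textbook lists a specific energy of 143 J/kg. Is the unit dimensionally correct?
Yes

specific energy has SI base units: m^2 / s^2
J/kg reduces to the same SI base units, so it is a valid unit for specific energy.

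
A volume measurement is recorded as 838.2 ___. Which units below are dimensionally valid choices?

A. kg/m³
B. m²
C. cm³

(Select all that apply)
C

volume has SI base units: m^3

Checking each option against m^3:
  A. kg/m³: ✗ does not match
  B. m²: ✗ does not match
  C. cm³: ✓ matches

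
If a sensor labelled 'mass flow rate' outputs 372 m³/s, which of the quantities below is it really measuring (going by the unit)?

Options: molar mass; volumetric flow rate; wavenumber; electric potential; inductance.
volumetric flow rate

mass flow rate should have units dimensionally equivalent to kg / s (e.g. kg/s).
The given unit 'm³/s' reduces to m^3 / s. Of the listed options, that is the dimensionality of volumetric flow rate.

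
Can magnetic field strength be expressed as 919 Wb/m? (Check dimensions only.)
No

magnetic field strength has SI base units: A / m
Wb/m does NOT reduce to A / m; a valid unit for magnetic field strength would be e.g. A/m.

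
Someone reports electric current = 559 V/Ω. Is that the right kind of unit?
Yes

electric current has SI base units: A
V/Ω reduces to the same SI base units, so it is a valid unit for electric current.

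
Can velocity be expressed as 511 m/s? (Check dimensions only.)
Yes

velocity has SI base units: m / s
m/s reduces to the same SI base units, so it is a valid unit for velocity.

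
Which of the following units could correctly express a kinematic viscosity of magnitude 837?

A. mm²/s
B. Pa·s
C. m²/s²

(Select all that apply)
A

kinematic viscosity has SI base units: m^2 / s

Checking each option against m^2 / s:
  A. mm²/s: ✓ matches
  B. Pa·s: ✗ does not match
  C. m²/s²: ✗ does not match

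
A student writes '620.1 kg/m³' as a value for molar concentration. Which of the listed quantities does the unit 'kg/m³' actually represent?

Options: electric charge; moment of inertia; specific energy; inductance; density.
density

molar concentration should have units dimensionally equivalent to mol / m^3 (e.g. mol/m³).
The given unit 'kg/m³' reduces to kg / m^3. Of the listed options, that is the dimensionality of density.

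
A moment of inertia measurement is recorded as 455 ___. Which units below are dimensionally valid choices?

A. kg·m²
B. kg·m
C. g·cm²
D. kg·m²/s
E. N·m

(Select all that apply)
A, C

moment of inertia has SI base units: kg * m^2

Checking each option against kg * m^2:
  A. kg·m²: ✓ matches
  B. kg·m: ✗ does not match
  C. g·cm²: ✓ matches
  D. kg·m²/s: ✗ does not match
  E. N·m: ✗ does not match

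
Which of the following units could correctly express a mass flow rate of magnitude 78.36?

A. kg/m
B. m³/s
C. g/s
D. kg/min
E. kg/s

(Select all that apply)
C, D, E

mass flow rate has SI base units: kg / s

Checking each option against kg / s:
  A. kg/m: ✗ does not match
  B. m³/s: ✗ does not match
  C. g/s: ✓ matches
  D. kg/min: ✓ matches
  E. kg/s: ✓ matches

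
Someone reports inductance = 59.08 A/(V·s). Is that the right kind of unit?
No

inductance has SI base units: kg * m^2 / (A^2 * s^2)
A/(V·s) does NOT reduce to kg * m^2 / (A^2 * s^2); a valid unit for inductance would be e.g. H.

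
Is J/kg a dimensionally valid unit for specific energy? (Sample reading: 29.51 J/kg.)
Yes

specific energy has SI base units: m^2 / s^2
J/kg reduces to the same SI base units, so it is a valid unit for specific energy.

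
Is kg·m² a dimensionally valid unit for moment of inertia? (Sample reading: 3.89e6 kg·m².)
Yes

moment of inertia has SI base units: kg * m^2
kg·m² reduces to the same SI base units, so it is a valid unit for moment of inertia.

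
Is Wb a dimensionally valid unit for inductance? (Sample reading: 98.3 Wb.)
No

inductance has SI base units: kg * m^2 / (A^2 * s^2)
Wb does NOT reduce to kg * m^2 / (A^2 * s^2); a valid unit for inductance would be e.g. H.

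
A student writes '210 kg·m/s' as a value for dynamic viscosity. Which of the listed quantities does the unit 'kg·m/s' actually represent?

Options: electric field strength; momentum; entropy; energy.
momentum

dynamic viscosity should have units dimensionally equivalent to kg / (m * s) (e.g. Pa·s).
The given unit 'kg·m/s' reduces to kg * m / s. Of the listed options, that is the dimensionality of momentum.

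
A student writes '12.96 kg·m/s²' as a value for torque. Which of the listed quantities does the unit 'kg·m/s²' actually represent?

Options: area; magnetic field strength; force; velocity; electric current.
force

torque should have units dimensionally equivalent to kg * m^2 / s^2 (e.g. N·m).
The given unit 'kg·m/s²' reduces to kg * m / s^2. Of the listed options, that is the dimensionality of force.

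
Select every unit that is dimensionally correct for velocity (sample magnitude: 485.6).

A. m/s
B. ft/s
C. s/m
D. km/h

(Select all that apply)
A, B, D

velocity has SI base units: m / s

Checking each option against m / s:
  A. m/s: ✓ matches
  B. ft/s: ✓ matches
  C. s/m: ✗ does not match
  D. km/h: ✓ matches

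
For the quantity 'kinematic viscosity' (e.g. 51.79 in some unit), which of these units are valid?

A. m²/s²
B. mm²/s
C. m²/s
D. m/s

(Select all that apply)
B, C

kinematic viscosity has SI base units: m^2 / s

Checking each option against m^2 / s:
  A. m²/s²: ✗ does not match
  B. mm²/s: ✓ matches
  C. m²/s: ✓ matches
  D. m/s: ✗ does not match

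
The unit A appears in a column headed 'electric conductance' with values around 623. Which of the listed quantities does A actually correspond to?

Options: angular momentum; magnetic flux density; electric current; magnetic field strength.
electric current

electric conductance should have units dimensionally equivalent to A^2 * s^3 / (kg * m^2) (e.g. S).
The given unit 'A' reduces to A. Of the listed options, that is the dimensionality of electric current.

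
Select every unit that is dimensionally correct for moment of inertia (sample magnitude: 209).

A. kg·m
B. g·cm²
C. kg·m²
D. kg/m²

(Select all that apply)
B, C

moment of inertia has SI base units: kg * m^2

Checking each option against kg * m^2:
  A. kg·m: ✗ does not match
  B. g·cm²: ✓ matches
  C. kg·m²: ✓ matches
  D. kg/m²: ✗ does not match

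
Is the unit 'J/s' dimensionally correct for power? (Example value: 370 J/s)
Yes

power has SI base units: kg * m^2 / s^3
J/s reduces to the same SI base units, so it is a valid unit for power.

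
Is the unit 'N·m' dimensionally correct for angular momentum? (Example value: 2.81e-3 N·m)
No

angular momentum has SI base units: kg * m^2 / s
N·m does NOT reduce to kg * m^2 / s; a valid unit for angular momentum would be e.g. kg·m²/s.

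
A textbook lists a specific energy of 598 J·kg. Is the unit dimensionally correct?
No

specific energy has SI base units: m^2 / s^2
J·kg does NOT reduce to m^2 / s^2; a valid unit for specific energy would be e.g. J/kg.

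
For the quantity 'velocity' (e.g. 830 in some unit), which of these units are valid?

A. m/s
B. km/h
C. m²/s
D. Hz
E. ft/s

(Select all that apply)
A, B, E

velocity has SI base units: m / s

Checking each option against m / s:
  A. m/s: ✓ matches
  B. km/h: ✓ matches
  C. m²/s: ✗ does not match
  D. Hz: ✗ does not match
  E. ft/s: ✓ matches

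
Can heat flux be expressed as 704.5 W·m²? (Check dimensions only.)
No

heat flux has SI base units: kg / s^3
W·m² does NOT reduce to kg / s^3; a valid unit for heat flux would be e.g. W/m².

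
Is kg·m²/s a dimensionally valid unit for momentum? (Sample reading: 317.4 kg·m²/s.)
No

momentum has SI base units: kg * m / s
kg·m²/s does NOT reduce to kg * m / s; a valid unit for momentum would be e.g. kg·m/s.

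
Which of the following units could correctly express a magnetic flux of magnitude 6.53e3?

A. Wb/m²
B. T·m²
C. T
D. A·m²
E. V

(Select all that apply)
B

magnetic flux has SI base units: kg * m^2 / (A * s^2)

Checking each option against kg * m^2 / (A * s^2):
  A. Wb/m²: ✗ does not match
  B. T·m²: ✓ matches
  C. T: ✗ does not match
  D. A·m²: ✗ does not match
  E. V: ✗ does not match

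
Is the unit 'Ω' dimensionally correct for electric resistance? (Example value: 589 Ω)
Yes

electric resistance has SI base units: kg * m^2 / (A^2 * s^3)
Ω reduces to the same SI base units, so it is a valid unit for electric resistance.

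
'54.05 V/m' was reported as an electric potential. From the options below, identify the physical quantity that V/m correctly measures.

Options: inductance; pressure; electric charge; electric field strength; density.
electric field strength

electric potential should have units dimensionally equivalent to kg * m^2 / (A * s^3) (e.g. V).
The given unit 'V/m' reduces to kg * m / (A * s^3). Of the listed options, that is the dimensionality of electric field strength.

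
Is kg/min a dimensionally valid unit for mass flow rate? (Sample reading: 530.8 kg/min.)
Yes

mass flow rate has SI base units: kg / s
kg/min reduces to the same SI base units, so it is a valid unit for mass flow rate.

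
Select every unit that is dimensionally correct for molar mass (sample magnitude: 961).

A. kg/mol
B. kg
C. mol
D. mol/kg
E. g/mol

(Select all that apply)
A, E

molar mass has SI base units: kg / mol

Checking each option against kg / mol:
  A. kg/mol: ✓ matches
  B. kg: ✗ does not match
  C. mol: ✗ does not match
  D. mol/kg: ✗ does not match
  E. g/mol: ✓ matches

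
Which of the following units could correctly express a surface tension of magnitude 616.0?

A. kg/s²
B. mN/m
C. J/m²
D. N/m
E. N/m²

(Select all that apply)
A, B, C, D

surface tension has SI base units: kg / s^2

Checking each option against kg / s^2:
  A. kg/s²: ✓ matches
  B. mN/m: ✓ matches
  C. J/m²: ✓ matches
  D. N/m: ✓ matches
  E. N/m²: ✗ does not match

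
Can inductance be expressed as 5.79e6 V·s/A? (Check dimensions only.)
Yes

inductance has SI base units: kg * m^2 / (A^2 * s^2)
V·s/A reduces to the same SI base units, so it is a valid unit for inductance.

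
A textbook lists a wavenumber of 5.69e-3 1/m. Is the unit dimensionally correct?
Yes

wavenumber has SI base units: 1 / m
1/m reduces to the same SI base units, so it is a valid unit for wavenumber.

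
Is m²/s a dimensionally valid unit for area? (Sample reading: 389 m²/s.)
No

area has SI base units: m^2
m²/s does NOT reduce to m^2; a valid unit for area would be e.g. m².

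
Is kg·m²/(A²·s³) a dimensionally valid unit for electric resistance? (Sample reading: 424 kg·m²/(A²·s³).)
Yes

electric resistance has SI base units: kg * m^2 / (A^2 * s^3)
kg·m²/(A²·s³) reduces to the same SI base units, so it is a valid unit for electric resistance.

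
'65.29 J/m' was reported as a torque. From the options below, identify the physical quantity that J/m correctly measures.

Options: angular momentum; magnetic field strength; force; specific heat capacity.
force

torque should have units dimensionally equivalent to kg * m^2 / s^2 (e.g. N·m).
The given unit 'J/m' reduces to kg * m / s^2. Of the listed options, that is the dimensionality of force.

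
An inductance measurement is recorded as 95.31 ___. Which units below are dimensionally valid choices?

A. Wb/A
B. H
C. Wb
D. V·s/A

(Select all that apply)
A, B, D

inductance has SI base units: kg * m^2 / (A^2 * s^2)

Checking each option against kg * m^2 / (A^2 * s^2):
  A. Wb/A: ✓ matches
  B. H: ✓ matches
  C. Wb: ✗ does not match
  D. V·s/A: ✓ matches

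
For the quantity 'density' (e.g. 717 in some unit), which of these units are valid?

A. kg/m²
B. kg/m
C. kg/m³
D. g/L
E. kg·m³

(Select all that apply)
C, D

density has SI base units: kg / m^3

Checking each option against kg / m^3:
  A. kg/m²: ✗ does not match
  B. kg/m: ✗ does not match
  C. kg/m³: ✓ matches
  D. g/L: ✓ matches
  E. kg·m³: ✗ does not match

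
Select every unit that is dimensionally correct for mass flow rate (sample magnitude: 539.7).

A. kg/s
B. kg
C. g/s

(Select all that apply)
A, C

mass flow rate has SI base units: kg / s

Checking each option against kg / s:
  A. kg/s: ✓ matches
  B. kg: ✗ does not match
  C. g/s: ✓ matches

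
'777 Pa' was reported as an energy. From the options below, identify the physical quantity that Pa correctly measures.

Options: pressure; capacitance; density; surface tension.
pressure

energy should have units dimensionally equivalent to kg * m^2 / s^2 (e.g. J).
The given unit 'Pa' reduces to kg / (m * s^2). Of the listed options, that is the dimensionality of pressure.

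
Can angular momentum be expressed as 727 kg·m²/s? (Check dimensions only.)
Yes

angular momentum has SI base units: kg * m^2 / s
kg·m²/s reduces to the same SI base units, so it is a valid unit for angular momentum.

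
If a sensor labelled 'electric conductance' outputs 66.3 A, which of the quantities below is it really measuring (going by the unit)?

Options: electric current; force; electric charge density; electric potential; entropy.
electric current

electric conductance should have units dimensionally equivalent to A^2 * s^3 / (kg * m^2) (e.g. S).
The given unit 'A' reduces to A. Of the listed options, that is the dimensionality of electric current.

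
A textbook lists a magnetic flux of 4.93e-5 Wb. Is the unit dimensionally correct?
Yes

magnetic flux has SI base units: kg * m^2 / (A * s^2)
Wb reduces to the same SI base units, so it is a valid unit for magnetic flux.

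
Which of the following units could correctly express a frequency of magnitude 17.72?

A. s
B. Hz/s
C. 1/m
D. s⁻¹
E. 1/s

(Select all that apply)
D, E

frequency has SI base units: 1 / s

Checking each option against 1 / s:
  A. s: ✗ does not match
  B. Hz/s: ✗ does not match
  C. 1/m: ✗ does not match
  D. s⁻¹: ✓ matches
  E. 1/s: ✓ matches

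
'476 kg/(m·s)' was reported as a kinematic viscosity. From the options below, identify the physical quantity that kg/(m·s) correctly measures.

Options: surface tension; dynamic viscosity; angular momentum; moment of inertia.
dynamic viscosity

kinematic viscosity should have units dimensionally equivalent to m^2 / s (e.g. m²/s).
The given unit 'kg/(m·s)' reduces to kg / (m * s). Of the listed options, that is the dimensionality of dynamic viscosity.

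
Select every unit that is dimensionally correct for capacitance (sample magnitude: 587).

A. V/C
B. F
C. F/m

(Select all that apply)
B

capacitance has SI base units: A^2 * s^4 / (kg * m^2)

Checking each option against A^2 * s^4 / (kg * m^2):
  A. V/C: ✗ does not match
  B. F: ✓ matches
  C. F/m: ✗ does not match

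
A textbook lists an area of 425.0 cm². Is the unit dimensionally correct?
Yes

area has SI base units: m^2
cm² reduces to the same SI base units, so it is a valid unit for area.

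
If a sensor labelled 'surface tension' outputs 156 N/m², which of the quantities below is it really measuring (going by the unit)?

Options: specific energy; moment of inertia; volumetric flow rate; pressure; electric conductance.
pressure

surface tension should have units dimensionally equivalent to kg / s^2 (e.g. N/m).
The given unit 'N/m²' reduces to kg / (m * s^2). Of the listed options, that is the dimensionality of pressure.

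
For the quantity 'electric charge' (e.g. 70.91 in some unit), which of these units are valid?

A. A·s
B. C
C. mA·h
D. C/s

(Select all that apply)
A, B, C

electric charge has SI base units: A * s

Checking each option against A * s:
  A. A·s: ✓ matches
  B. C: ✓ matches
  C. mA·h: ✓ matches
  D. C/s: ✗ does not match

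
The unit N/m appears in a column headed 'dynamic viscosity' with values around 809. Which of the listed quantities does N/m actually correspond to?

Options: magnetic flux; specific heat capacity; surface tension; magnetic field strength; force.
surface tension

dynamic viscosity should have units dimensionally equivalent to kg / (m * s) (e.g. Pa·s).
The given unit 'N/m' reduces to kg / s^2. Of the listed options, that is the dimensionality of surface tension.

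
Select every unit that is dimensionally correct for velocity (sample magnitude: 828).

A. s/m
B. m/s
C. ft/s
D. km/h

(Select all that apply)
B, C, D

velocity has SI base units: m / s

Checking each option against m / s:
  A. s/m: ✗ does not match
  B. m/s: ✓ matches
  C. ft/s: ✓ matches
  D. km/h: ✓ matches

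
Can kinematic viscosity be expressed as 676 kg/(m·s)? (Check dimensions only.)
No

kinematic viscosity has SI base units: m^2 / s
kg/(m·s) does NOT reduce to m^2 / s; a valid unit for kinematic viscosity would be e.g. m²/s.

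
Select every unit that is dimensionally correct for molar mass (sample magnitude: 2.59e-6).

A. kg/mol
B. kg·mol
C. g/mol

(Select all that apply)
A, C

molar mass has SI base units: kg / mol

Checking each option against kg / mol:
  A. kg/mol: ✓ matches
  B. kg·mol: ✗ does not match
  C. g/mol: ✓ matches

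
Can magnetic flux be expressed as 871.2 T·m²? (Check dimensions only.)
Yes

magnetic flux has SI base units: kg * m^2 / (A * s^2)
T·m² reduces to the same SI base units, so it is a valid unit for magnetic flux.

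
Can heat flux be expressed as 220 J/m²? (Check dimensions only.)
No

heat flux has SI base units: kg / s^3
J/m² does NOT reduce to kg / s^3; a valid unit for heat flux would be e.g. W/m².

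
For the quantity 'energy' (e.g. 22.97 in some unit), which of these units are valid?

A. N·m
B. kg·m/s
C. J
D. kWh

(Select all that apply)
A, C, D

energy has SI base units: kg * m^2 / s^2

Checking each option against kg * m^2 / s^2:
  A. N·m: ✓ matches
  B. kg·m/s: ✗ does not match
  C. J: ✓ matches
  D. kWh: ✓ matches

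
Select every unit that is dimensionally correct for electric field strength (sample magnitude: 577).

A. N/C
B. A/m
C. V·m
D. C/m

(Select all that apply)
A

electric field strength has SI base units: kg * m / (A * s^3)

Checking each option against kg * m / (A * s^3):
  A. N/C: ✓ matches
  B. A/m: ✗ does not match
  C. V·m: ✗ does not match
  D. C/m: ✗ does not match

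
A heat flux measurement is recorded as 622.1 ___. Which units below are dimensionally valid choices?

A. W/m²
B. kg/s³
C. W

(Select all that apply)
A, B

heat flux has SI base units: kg / s^3

Checking each option against kg / s^3:
  A. W/m²: ✓ matches
  B. kg/s³: ✓ matches
  C. W: ✗ does not match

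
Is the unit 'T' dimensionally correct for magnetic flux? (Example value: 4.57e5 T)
No

magnetic flux has SI base units: kg * m^2 / (A * s^2)
T does NOT reduce to kg * m^2 / (A * s^2); a valid unit for magnetic flux would be e.g. Wb.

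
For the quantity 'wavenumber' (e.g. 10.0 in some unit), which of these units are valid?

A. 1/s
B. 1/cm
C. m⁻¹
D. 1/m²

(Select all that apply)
B, C

wavenumber has SI base units: 1 / m

Checking each option against 1 / m:
  A. 1/s: ✗ does not match
  B. 1/cm: ✓ matches
  C. m⁻¹: ✓ matches
  D. 1/m²: ✗ does not match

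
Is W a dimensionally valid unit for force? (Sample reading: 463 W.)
No

force has SI base units: kg * m / s^2
W does NOT reduce to kg * m / s^2; a valid unit for force would be e.g. N.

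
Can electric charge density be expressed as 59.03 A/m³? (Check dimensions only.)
No

electric charge density has SI base units: A * s / m^3
A/m³ does NOT reduce to A * s / m^3; a valid unit for electric charge density would be e.g. C/m³.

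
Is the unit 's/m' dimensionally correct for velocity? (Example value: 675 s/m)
No

velocity has SI base units: m / s
s/m does NOT reduce to m / s; a valid unit for velocity would be e.g. m/s.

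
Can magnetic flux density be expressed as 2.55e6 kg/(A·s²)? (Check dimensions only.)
Yes

magnetic flux density has SI base units: kg / (A * s^2)
kg/(A·s²) reduces to the same SI base units, so it is a valid unit for magnetic flux density.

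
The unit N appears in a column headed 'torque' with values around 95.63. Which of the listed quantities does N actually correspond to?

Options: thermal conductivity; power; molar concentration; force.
force

torque should have units dimensionally equivalent to kg * m^2 / s^2 (e.g. N·m).
The given unit 'N' reduces to kg * m / s^2. Of the listed options, that is the dimensionality of force.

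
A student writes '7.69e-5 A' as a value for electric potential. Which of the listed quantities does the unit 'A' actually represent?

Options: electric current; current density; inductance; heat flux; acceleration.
electric current

electric potential should have units dimensionally equivalent to kg * m^2 / (A * s^3) (e.g. V).
The given unit 'A' reduces to A. Of the listed options, that is the dimensionality of electric current.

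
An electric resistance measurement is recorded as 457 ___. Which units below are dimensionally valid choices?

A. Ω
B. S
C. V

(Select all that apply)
A

electric resistance has SI base units: kg * m^2 / (A^2 * s^3)

Checking each option against kg * m^2 / (A^2 * s^3):
  A. Ω: ✓ matches
  B. S: ✗ does not match
  C. V: ✗ does not match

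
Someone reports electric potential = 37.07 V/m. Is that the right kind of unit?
No

electric potential has SI base units: kg * m^2 / (A * s^3)
V/m does NOT reduce to kg * m^2 / (A * s^3); a valid unit for electric potential would be e.g. V.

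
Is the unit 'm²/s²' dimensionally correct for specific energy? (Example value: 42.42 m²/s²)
Yes

specific energy has SI base units: m^2 / s^2
m²/s² reduces to the same SI base units, so it is a valid unit for specific energy.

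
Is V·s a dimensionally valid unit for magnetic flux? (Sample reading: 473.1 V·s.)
Yes

magnetic flux has SI base units: kg * m^2 / (A * s^2)
V·s reduces to the same SI base units, so it is a valid unit for magnetic flux.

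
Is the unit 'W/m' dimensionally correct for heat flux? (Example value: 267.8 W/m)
No

heat flux has SI base units: kg / s^3
W/m does NOT reduce to kg / s^3; a valid unit for heat flux would be e.g. W/m².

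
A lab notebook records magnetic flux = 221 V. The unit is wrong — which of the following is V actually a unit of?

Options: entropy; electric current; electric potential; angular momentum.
electric potential

magnetic flux should have units dimensionally equivalent to kg * m^2 / (A * s^2) (e.g. Wb).
The given unit 'V' reduces to kg * m^2 / (A * s^3). Of the listed options, that is the dimensionality of electric potential.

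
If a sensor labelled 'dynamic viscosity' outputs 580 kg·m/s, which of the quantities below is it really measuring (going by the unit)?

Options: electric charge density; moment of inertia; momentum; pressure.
momentum

dynamic viscosity should have units dimensionally equivalent to kg / (m * s) (e.g. Pa·s).
The given unit 'kg·m/s' reduces to kg * m / s. Of the listed options, that is the dimensionality of momentum.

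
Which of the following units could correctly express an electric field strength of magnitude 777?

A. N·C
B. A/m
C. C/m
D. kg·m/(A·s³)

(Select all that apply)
D

electric field strength has SI base units: kg * m / (A * s^3)

Checking each option against kg * m / (A * s^3):
  A. N·C: ✗ does not match
  B. A/m: ✗ does not match
  C. C/m: ✗ does not match
  D. kg·m/(A·s³): ✓ matches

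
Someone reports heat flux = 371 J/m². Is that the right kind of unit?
No

heat flux has SI base units: kg / s^3
J/m² does NOT reduce to kg / s^3; a valid unit for heat flux would be e.g. W/m².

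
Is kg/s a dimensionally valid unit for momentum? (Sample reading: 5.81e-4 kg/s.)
No

momentum has SI base units: kg * m / s
kg/s does NOT reduce to kg * m / s; a valid unit for momentum would be e.g. kg·m/s.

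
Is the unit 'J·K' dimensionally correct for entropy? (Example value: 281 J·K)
No

entropy has SI base units: kg * m^2 / (s^2 * K)
J·K does NOT reduce to kg * m^2 / (s^2 * K); a valid unit for entropy would be e.g. J/K.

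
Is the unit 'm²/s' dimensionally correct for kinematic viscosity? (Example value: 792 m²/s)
Yes

kinematic viscosity has SI base units: m^2 / s
m²/s reduces to the same SI base units, so it is a valid unit for kinematic viscosity.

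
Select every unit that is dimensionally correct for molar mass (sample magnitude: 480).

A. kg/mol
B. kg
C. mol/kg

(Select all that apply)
A

molar mass has SI base units: kg / mol

Checking each option against kg / mol:
  A. kg/mol: ✓ matches
  B. kg: ✗ does not match
  C. mol/kg: ✗ does not match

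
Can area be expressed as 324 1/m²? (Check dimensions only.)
No

area has SI base units: m^2
1/m² does NOT reduce to m^2; a valid unit for area would be e.g. m².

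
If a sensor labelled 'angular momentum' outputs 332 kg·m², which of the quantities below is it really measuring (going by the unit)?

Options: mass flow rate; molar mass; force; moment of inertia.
moment of inertia

angular momentum should have units dimensionally equivalent to kg * m^2 / s (e.g. kg·m²/s).
The given unit 'kg·m²' reduces to kg * m^2. Of the listed options, that is the dimensionality of moment of inertia.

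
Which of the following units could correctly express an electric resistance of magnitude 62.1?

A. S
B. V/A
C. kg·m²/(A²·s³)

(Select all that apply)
B, C

electric resistance has SI base units: kg * m^2 / (A^2 * s^3)

Checking each option against kg * m^2 / (A^2 * s^3):
  A. S: ✗ does not match
  B. V/A: ✓ matches
  C. kg·m²/(A²·s³): ✓ matches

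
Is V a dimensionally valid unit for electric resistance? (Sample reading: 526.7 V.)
No

electric resistance has SI base units: kg * m^2 / (A^2 * s^3)
V does NOT reduce to kg * m^2 / (A^2 * s^3); a valid unit for electric resistance would be e.g. Ω.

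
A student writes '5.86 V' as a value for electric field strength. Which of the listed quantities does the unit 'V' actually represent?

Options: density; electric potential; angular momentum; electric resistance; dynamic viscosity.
electric potential

electric field strength should have units dimensionally equivalent to kg * m / (A * s^3) (e.g. V/m).
The given unit 'V' reduces to kg * m^2 / (A * s^3). Of the listed options, that is the dimensionality of electric potential.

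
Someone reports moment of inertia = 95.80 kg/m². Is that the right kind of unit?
No

moment of inertia has SI base units: kg * m^2
kg/m² does NOT reduce to kg * m^2; a valid unit for moment of inertia would be e.g. kg·m².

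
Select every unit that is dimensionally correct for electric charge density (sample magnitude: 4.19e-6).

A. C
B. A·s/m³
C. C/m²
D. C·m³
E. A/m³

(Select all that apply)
B

electric charge density has SI base units: A * s / m^3

Checking each option against A * s / m^3:
  A. C: ✗ does not match
  B. A·s/m³: ✓ matches
  C. C/m²: ✗ does not match
  D. C·m³: ✗ does not match
  E. A/m³: ✗ does not match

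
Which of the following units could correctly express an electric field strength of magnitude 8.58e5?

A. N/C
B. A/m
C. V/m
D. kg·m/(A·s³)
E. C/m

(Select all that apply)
A, C, D

electric field strength has SI base units: kg * m / (A * s^3)

Checking each option against kg * m / (A * s^3):
  A. N/C: ✓ matches
  B. A/m: ✗ does not match
  C. V/m: ✓ matches
  D. kg·m/(A·s³): ✓ matches
  E. C/m: ✗ does not match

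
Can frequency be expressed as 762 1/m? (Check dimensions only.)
No

frequency has SI base units: 1 / s
1/m does NOT reduce to 1 / s; a valid unit for frequency would be e.g. Hz.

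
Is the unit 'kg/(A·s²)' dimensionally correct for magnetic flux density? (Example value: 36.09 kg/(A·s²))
Yes

magnetic flux density has SI base units: kg / (A * s^2)
kg/(A·s²) reduces to the same SI base units, so it is a valid unit for magnetic flux density.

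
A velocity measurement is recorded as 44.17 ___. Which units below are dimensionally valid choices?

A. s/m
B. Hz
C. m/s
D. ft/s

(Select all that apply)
C, D

velocity has SI base units: m / s

Checking each option against m / s:
  A. s/m: ✗ does not match
  B. Hz: ✗ does not match
  C. m/s: ✓ matches
  D. ft/s: ✓ matches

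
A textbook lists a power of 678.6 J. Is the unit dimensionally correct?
No

power has SI base units: kg * m^2 / s^3
J does NOT reduce to kg * m^2 / s^3; a valid unit for power would be e.g. W.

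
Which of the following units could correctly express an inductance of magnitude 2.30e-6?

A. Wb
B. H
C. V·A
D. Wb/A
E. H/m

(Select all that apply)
B, D

inductance has SI base units: kg * m^2 / (A^2 * s^2)

Checking each option against kg * m^2 / (A^2 * s^2):
  A. Wb: ✗ does not match
  B. H: ✓ matches
  C. V·A: ✗ does not match
  D. Wb/A: ✓ matches
  E. H/m: ✗ does not match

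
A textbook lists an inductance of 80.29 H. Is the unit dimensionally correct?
Yes

inductance has SI base units: kg * m^2 / (A^2 * s^2)
H reduces to the same SI base units, so it is a valid unit for inductance.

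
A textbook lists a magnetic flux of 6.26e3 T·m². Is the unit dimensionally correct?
Yes

magnetic flux has SI base units: kg * m^2 / (A * s^2)
T·m² reduces to the same SI base units, so it is a valid unit for magnetic flux.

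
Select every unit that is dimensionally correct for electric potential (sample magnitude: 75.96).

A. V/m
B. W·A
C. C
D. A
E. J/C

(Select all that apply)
E

electric potential has SI base units: kg * m^2 / (A * s^3)

Checking each option against kg * m^2 / (A * s^3):
  A. V/m: ✗ does not match
  B. W·A: ✗ does not match
  C. C: ✗ does not match
  D. A: ✗ does not match
  E. J/C: ✓ matches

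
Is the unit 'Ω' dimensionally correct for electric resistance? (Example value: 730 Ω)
Yes

electric resistance has SI base units: kg * m^2 / (A^2 * s^3)
Ω reduces to the same SI base units, so it is a valid unit for electric resistance.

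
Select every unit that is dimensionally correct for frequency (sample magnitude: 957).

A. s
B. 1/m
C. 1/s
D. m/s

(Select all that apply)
C

frequency has SI base units: 1 / s

Checking each option against 1 / s:
  A. s: ✗ does not match
  B. 1/m: ✗ does not match
  C. 1/s: ✓ matches
  D. m/s: ✗ does not match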